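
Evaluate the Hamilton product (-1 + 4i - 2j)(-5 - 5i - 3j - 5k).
19 - 5i + 33j - 17k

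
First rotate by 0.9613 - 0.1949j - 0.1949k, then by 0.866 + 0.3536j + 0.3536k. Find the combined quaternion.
0.9703 + 0.1711j + 0.1711k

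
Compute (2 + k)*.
2 - k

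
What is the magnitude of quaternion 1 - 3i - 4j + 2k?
√30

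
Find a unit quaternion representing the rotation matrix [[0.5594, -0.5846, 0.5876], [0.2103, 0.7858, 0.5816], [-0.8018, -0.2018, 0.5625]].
0.8526 - 0.2297i + 0.4074j + 0.2331k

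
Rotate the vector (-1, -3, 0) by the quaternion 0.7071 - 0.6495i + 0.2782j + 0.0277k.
(0.358, -0.142, 3.139)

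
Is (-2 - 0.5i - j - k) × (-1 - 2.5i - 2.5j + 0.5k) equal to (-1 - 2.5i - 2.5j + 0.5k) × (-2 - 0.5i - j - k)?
No: pq = -1.25 + 2.5i + 8.75j - 1.25k ≠ -1.25 + 8.5i + 3.25j + 1.25k = qp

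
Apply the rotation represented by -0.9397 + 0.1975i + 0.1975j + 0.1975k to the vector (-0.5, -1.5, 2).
(-1.682, -0.221, 1.903)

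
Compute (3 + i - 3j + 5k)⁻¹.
0.0682 - 0.0227i + 0.0682j - 0.1136k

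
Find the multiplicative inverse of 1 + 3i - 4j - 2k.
0.0333 - 0.1i + 0.1333j + 0.0667k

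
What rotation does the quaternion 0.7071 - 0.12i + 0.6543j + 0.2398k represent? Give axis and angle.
axis = (-0.1697, 0.9253, 0.3391), θ = π/2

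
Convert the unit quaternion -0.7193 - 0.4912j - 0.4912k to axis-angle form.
axis = (0, -√2/2, -√2/2), θ = 272°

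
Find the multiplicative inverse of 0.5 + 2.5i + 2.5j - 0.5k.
0.0385 - 0.1923i - 0.1923j + 0.0385k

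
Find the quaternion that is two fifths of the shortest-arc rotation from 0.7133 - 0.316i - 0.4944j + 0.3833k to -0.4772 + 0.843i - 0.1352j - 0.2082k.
0.6831 - 0.5869i - 0.2638j + 0.3454k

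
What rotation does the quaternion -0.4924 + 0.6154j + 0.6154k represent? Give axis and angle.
axis = (0, √2/2, √2/2), θ = 239°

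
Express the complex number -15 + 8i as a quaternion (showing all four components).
-15 + 8i + 0j + 0k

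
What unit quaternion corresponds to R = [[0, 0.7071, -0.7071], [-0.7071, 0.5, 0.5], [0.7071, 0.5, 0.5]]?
0.7071 - 0.5j - 0.5k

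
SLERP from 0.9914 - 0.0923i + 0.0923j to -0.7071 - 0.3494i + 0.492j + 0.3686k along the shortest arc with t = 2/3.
0.8833 + 0.217i - 0.3197j - 0.2656k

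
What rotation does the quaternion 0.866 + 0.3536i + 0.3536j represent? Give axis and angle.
axis = (√2/2, √2/2, 0), θ = π/3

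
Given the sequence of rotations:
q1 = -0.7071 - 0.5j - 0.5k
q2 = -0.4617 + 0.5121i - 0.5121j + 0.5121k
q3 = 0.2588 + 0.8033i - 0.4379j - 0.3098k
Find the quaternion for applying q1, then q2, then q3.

q2 · q1 = 0.3265 + 0.15i + 0.849j - 0.3873k
q3 · q2 · q1 = 0.2158 + 0.7337i + 0.3414j + 0.5463k
0.2158 + 0.7337i + 0.3414j + 0.5463k


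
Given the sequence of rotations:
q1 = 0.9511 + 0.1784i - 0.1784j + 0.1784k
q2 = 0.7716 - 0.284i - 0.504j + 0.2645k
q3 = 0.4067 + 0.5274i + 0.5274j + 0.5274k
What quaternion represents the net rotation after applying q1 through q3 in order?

q2 · q1 = 0.6474 - 0.1752i - 0.5192j + 0.5298k
q3 · q2 · q1 = 0.3501 + 0.8234i - 0.2415j + 0.3755k
0.3501 + 0.8234i - 0.2415j + 0.3755k


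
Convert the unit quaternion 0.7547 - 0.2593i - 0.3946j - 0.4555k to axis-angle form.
axis = (-0.3952, -0.6015, -0.6943), θ = 82°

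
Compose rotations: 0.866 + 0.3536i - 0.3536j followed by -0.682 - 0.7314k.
-0.5906 - 0.4998i - 0.0175j - 0.6334k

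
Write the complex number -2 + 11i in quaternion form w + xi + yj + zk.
-2 + 11i + 0j + 0k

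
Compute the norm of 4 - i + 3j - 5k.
√51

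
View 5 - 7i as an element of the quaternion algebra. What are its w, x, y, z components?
5 - 7i + 0j + 0k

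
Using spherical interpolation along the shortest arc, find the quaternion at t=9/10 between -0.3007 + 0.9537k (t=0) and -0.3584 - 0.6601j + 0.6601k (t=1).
-0.3614 - 0.6049j + 0.7095k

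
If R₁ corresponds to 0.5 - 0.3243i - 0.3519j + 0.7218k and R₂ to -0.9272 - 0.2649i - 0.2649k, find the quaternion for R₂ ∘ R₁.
-0.3583 + 0.075i + 0.6034j - 0.7085k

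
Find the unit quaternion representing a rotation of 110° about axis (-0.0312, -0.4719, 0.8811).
0.5736 - 0.0256i - 0.3866j + 0.7218k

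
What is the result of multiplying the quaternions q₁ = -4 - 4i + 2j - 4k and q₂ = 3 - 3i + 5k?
-4 + 10i + 38j - 26k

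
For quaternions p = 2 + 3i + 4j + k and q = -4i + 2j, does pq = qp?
No: pq = 4 - 10i + 22k ≠ 4 - 6i + 8j - 22k = qp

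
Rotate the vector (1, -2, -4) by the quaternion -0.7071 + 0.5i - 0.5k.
(3.914, -2.121, -1.086)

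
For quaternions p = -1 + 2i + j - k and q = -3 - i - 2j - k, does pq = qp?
No: pq = 6 - 8i + 2j + k ≠ 6 - 2i - 4j + 7k = qp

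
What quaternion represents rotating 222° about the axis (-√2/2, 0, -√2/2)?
-0.3584 - 0.6601i - 0.6601k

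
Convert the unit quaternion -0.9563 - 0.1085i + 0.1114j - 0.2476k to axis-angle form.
axis = (-0.3711, 0.381, -0.8468), θ = 326°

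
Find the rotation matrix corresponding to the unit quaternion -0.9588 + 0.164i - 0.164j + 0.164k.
[[0.8924, 0.2607, 0.3683], [-0.3683, 0.8924, 0.2607], [-0.2607, -0.3683, 0.8924]]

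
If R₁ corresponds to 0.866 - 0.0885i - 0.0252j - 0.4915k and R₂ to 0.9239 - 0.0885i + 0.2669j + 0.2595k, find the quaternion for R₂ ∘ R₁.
0.9265 - 0.283i + 0.1414j - 0.2035k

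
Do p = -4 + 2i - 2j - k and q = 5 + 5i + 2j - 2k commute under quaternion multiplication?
No: pq = -28 - 4i - 19j + 17k ≠ -28 - 16i - 17j - 11k = qp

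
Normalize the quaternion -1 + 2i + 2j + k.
-0.3162 + 0.6325i + 0.6325j + 0.3162k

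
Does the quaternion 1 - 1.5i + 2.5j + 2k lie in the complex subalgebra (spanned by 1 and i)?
No. The quaternion 1 - 1.5i + 2.5j + 2k has j-coefficient y = 2.5 and k-coefficient z = 2, not both zero, so it does not lie in the complex subalgebra spanned by 1 and i.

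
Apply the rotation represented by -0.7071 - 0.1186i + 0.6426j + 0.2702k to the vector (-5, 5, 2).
(-0.938, 7.161, -1.356)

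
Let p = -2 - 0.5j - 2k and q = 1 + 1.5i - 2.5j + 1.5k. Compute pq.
-0.25 - 8.75i + 1.5j - 4.25k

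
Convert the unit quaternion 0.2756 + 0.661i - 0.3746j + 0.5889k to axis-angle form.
axis = (0.6876, -0.3897, 0.6126), θ = 148°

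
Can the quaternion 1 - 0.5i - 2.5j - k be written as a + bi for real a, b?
No. The quaternion 1 - 0.5i - 2.5j - k has j-coefficient y = -2.5 and k-coefficient z = -1, not both zero, so it does not lie in the complex subalgebra spanned by 1 and i.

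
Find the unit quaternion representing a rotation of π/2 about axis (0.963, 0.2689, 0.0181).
0.7071 + 0.6809i + 0.1901j + 0.0128k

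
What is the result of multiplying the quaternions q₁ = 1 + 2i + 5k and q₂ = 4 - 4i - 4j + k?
7 + 24i - 26j + 13k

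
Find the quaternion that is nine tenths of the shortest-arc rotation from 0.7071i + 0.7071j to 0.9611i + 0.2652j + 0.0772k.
0.9466i + 0.3148j + 0.0701k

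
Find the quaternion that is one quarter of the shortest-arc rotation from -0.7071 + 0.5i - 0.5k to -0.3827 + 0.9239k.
-0.4873 + 0.4377i - 0.7556k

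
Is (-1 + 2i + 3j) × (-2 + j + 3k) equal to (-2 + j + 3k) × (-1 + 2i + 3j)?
No: pq = -1 + 5i - 13j - k ≠ -1 - 13i - j - 5k = qp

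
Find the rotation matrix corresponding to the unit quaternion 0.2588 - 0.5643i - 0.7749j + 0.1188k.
[[-0.2292, 0.8131, -0.5352], [0.936, 0.3349, 0.108], [0.267, -0.4762, -0.8378]]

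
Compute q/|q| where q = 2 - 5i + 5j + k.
0.2697 - 0.6742i + 0.6742j + 0.1348k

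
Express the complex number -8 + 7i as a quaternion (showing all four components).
-8 + 7i + 0j + 0k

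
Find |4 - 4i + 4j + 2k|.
√52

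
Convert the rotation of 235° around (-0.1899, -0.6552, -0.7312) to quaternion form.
-0.4617 - 0.1684i - 0.5812j - 0.6486k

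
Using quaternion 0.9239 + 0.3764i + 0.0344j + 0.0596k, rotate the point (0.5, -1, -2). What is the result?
(0.363, 0.741, -2.138)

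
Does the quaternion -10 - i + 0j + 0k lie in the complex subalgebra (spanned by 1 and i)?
Yes. The quaternion -10 - i has j- and k-coefficients y = z = 0, so it lies in the complex subalgebra spanned by 1 and i.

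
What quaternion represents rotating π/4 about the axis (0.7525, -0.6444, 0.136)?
0.9239 + 0.288i - 0.2466j + 0.052k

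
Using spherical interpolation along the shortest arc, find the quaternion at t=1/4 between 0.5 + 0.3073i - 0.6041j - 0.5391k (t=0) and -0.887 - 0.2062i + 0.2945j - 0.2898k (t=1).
0.668 + 0.3104i - 0.5775j - 0.3521k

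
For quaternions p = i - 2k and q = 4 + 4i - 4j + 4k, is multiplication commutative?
No: pq = 4 - 4i - 12j - 12k ≠ 4 + 12i + 12j - 4k = qp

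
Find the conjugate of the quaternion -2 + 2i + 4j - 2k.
-2 - 2i - 4j + 2k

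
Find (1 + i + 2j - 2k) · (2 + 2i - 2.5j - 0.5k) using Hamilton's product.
4 - 2i - 2j - 11k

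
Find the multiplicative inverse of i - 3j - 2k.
-0.0714i + 0.2143j + 0.1429k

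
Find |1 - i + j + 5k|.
√28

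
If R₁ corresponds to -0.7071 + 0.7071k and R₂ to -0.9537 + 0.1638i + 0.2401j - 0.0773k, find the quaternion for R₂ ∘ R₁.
0.729 + 0.054i - 0.2856j - 0.6197k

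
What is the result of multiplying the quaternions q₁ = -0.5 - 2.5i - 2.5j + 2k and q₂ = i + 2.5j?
8.75 - 5.5i + 0.75j - 3.75k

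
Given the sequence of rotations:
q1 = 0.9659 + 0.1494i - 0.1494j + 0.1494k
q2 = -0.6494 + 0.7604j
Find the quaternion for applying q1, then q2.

q2 · q1 = -0.5137 + 0.0166i + 0.8315j - 0.2106k
-0.5137 + 0.0166i + 0.8315j - 0.2106k


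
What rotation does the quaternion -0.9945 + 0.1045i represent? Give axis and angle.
axis = (1, 0, 0), θ = 348°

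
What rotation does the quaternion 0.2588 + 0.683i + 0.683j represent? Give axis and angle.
axis = (√2/2, √2/2, 0), θ = 5π/6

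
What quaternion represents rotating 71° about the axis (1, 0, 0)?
0.8141 + 0.5807i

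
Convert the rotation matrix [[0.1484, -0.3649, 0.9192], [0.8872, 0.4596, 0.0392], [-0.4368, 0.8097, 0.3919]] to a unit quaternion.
0.7071 + 0.2724i + 0.4794j + 0.4427k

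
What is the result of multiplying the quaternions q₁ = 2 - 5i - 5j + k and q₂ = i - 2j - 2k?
-3 + 14i - 13j + 11k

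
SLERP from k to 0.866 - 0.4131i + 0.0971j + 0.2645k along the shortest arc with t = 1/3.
0.3779 - 0.1803i + 0.0424j + 0.9071k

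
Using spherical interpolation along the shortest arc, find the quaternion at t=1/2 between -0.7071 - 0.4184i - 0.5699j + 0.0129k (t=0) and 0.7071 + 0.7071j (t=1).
-0.7249 - 0.2145i - 0.6546j + 0.0066k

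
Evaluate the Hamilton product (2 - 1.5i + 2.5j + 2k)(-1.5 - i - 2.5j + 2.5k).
-3.25 + 11.5i - 7j + 8.25k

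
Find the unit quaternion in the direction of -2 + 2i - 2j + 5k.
-0.3288 + 0.3288i - 0.3288j + 0.822k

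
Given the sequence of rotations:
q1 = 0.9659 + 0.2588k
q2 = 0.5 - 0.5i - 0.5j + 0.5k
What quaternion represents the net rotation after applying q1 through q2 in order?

q2 · q1 = 0.3535 - 0.6123i - 0.3535j + 0.6123k
0.3535 - 0.6123i - 0.3535j + 0.6123k


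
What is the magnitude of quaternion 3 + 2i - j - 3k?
√23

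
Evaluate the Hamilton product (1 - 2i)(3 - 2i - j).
-1 - 8i - j + 2k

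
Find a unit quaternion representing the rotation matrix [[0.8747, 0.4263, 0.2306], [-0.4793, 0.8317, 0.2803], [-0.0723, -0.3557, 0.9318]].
0.9537 - 0.1667i + 0.0794j - 0.2374k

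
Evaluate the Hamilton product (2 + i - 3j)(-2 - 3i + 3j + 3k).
8 - 17i + 9j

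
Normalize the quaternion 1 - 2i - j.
0.4082 - 0.8165i - 0.4082j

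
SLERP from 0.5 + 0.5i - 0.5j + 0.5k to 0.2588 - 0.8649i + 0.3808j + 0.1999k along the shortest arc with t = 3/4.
-0.0597 + 0.8783i - 0.4742j - 0.0105k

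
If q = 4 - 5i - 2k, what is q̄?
4 + 5i + 2k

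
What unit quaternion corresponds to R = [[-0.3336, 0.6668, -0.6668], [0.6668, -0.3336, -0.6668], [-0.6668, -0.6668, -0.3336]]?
-0.5774i - 0.5774j + 0.5774k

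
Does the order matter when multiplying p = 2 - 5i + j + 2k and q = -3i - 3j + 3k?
Yes: pq = -18 + 3i + 3j + 24k ≠ -18 - 15i - 15j - 12k = qp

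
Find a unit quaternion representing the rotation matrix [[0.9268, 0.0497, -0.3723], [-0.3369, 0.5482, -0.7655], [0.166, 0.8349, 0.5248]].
0.866 + 0.462i - 0.1554j - 0.1116k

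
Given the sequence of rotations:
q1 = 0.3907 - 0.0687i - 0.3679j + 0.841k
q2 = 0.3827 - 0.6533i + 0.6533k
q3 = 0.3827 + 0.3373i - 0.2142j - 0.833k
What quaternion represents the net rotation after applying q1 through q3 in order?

q2 · q1 = -0.4448 - 0.0412i + 0.3637j + 0.8174k
q3 · q2 · q1 = 0.6025 - 0.0379i - 0.0069j + 0.7972k
0.6025 - 0.0379i - 0.0069j + 0.7972k


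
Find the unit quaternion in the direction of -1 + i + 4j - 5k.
-0.1525 + 0.1525i + 0.61j - 0.7625k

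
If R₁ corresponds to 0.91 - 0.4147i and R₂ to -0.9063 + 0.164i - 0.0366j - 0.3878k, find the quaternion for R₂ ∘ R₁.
-0.7567 + 0.5251i + 0.1275j - 0.3681k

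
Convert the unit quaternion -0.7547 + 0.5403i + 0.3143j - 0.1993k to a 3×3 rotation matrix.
[[0.723, 0.0388, -0.6898], [0.6405, 0.3367, 0.6902], [0.259, -0.9408, 0.2186]]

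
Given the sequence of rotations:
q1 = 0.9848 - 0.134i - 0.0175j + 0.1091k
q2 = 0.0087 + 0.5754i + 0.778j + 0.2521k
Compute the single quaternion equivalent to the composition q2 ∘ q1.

q2 · q1 = 0.0718 + 0.6548i + 0.6695j + 0.3434k
0.0718 + 0.6548i + 0.6695j + 0.3434k


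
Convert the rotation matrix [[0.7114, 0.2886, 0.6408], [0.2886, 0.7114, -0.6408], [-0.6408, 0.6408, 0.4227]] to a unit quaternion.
0.8434 + 0.3799i + 0.3799j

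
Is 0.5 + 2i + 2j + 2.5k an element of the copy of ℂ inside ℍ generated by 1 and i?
No. The quaternion 0.5 + 2i + 2j + 2.5k has j-coefficient y = 2 and k-coefficient z = 2.5, not both zero, so it does not lie in the complex subalgebra spanned by 1 and i.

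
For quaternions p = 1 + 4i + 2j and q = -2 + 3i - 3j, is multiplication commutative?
No: pq = -8 - 5i - 7j - 18k ≠ -8 - 5i - 7j + 18k = qp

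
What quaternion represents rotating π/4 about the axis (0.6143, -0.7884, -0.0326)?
0.9239 + 0.2351i - 0.3017j - 0.0125k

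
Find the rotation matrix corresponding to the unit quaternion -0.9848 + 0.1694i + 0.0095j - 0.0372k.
[[0.9971, -0.0701, -0.0313], [0.0765, 0.9398, 0.3329], [0.0061, -0.3344, 0.9424]]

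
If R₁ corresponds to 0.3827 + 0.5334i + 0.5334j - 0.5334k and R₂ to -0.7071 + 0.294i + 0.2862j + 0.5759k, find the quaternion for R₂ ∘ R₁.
-0.2729 - 0.7245i + 0.1964j + 0.6017k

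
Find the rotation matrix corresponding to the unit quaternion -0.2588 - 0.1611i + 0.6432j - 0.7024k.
[[-0.8141, -0.5708, -0.1066], [0.1563, -0.0386, -0.987], [0.5592, -0.8202, 0.1207]]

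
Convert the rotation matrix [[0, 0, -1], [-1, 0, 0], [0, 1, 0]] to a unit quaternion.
-0.5 - 0.5i + 0.5j + 0.5k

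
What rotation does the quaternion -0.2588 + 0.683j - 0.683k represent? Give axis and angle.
axis = (0, √2/2, -√2/2), θ = 7π/6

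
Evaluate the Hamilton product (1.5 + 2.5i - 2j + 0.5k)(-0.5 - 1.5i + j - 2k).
6 + 6.75j - 3.75k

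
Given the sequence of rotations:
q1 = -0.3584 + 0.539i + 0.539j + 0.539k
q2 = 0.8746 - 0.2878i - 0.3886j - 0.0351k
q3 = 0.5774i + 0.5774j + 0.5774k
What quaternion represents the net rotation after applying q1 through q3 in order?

q2 · q1 = 0.07 + 0.384i + 0.7469j + 0.5383k
q3 · q2 · q1 = -0.9638 - 0.08i - 0.0487j + 0.25k
-0.9638 - 0.08i - 0.0487j + 0.25k


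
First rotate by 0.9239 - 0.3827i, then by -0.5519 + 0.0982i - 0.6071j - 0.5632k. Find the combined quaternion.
-0.4723 + 0.3019i - 0.3454j - 0.7527k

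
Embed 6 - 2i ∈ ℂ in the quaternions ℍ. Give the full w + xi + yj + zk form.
6 - 2i + 0j + 0k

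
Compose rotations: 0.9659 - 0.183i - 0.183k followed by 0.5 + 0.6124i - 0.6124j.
0.595 + 0.6121i - 0.4794j - 0.2036k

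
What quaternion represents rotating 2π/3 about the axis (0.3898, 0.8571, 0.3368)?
0.5 + 0.3376i + 0.7423j + 0.2917k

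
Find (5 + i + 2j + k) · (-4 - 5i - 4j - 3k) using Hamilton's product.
-4 - 31i - 30j - 13k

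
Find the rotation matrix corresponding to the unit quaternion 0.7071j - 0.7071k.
[[-1, 0, 0], [0, 0, -1], [0, -1, 0]]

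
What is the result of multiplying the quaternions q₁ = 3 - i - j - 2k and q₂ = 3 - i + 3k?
14 - 9i + 2j + 2k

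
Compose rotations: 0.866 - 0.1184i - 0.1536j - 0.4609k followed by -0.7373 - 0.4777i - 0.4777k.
-0.9152 - 0.3998i - 0.0504j - 0.0005k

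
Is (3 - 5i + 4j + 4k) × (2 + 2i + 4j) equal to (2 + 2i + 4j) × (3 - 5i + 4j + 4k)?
No: pq = -20i + 28j - 20k ≠ 12i + 12j + 36k = qp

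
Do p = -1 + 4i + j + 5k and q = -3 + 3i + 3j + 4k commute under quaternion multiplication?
No: pq = -32 - 26i - 7j - 10k ≠ -32 - 4i - 5j - 28k = qp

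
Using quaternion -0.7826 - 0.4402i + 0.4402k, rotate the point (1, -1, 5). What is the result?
(-2.014, -4.359, 1.986)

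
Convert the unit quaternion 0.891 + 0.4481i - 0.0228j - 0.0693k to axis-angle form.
axis = (0.987, -0.0502, -0.1526), θ = 54°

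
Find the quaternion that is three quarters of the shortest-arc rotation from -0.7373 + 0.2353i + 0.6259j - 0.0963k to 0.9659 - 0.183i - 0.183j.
-0.9311 + 0.2013i + 0.3032j - 0.0251k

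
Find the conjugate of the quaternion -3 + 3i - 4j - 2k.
-3 - 3i + 4j + 2k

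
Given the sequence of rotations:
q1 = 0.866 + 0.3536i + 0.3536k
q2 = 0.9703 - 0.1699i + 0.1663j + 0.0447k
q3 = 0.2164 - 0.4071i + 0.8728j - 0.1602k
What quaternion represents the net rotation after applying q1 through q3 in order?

q2 · q1 = 0.8846 + 0.2548i + 0.2199j + 0.323k
q3 · q2 · q1 = 0.155 + 0.0122i + 0.9103j - 0.3837k
0.155 + 0.0122i + 0.9103j - 0.3837k


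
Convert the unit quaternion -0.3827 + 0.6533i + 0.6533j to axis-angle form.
axis = (√2/2, √2/2, 0), θ = 5π/4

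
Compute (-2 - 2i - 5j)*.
-2 + 2i + 5j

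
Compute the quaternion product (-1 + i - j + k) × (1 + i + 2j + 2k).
-2 - 4i - 4j + 2k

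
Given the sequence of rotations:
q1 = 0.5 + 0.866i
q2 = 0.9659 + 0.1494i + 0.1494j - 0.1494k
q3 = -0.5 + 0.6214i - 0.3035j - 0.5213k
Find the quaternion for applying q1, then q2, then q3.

q2 · q1 = 0.3536 + 0.9112i - 0.0547j - 0.2041k
q3 · q2 · q1 = -0.866 - 0.2024i - 0.4281j + 0.1603k
-0.866 - 0.2024i - 0.4281j + 0.1603k


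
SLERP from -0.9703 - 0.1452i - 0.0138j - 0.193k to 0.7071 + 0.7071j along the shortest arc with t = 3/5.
-0.8809 - 0.0637i - 0.4613j - 0.0847k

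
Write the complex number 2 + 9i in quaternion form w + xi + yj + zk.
2 + 9i + 0j + 0k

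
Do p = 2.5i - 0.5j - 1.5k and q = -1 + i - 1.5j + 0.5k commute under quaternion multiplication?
No: pq = -2.5 - 5i - 2.25j - 1.75k ≠ -2.5 + 3.25j + 4.75k = qp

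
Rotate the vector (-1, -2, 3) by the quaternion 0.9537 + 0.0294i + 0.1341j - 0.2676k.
(-1.137, -1.591, 3.19)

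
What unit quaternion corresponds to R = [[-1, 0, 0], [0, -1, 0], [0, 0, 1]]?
k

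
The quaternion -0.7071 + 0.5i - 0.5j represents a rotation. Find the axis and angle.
axis = (√2/2, -√2/2, 0), θ = 3π/2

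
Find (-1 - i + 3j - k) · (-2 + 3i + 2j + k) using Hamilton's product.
4i - 10j - 10k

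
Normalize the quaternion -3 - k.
-0.9487 - 0.3162k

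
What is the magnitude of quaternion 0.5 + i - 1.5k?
1.871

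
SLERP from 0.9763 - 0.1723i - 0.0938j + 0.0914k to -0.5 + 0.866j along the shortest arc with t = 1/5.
0.9451 - 0.1462i - 0.2817j + 0.0776k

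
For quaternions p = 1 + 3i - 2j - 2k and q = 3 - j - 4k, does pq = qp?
No: pq = -7 + 15i + 5j - 13k ≠ -7 + 3i - 19j - 7k = qp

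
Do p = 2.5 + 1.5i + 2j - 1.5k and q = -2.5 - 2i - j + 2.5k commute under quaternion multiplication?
No: pq = 2.5 - 5.25i - 8.25j + 12.5k ≠ 2.5 - 12.25i - 6.75j + 7.5k = qp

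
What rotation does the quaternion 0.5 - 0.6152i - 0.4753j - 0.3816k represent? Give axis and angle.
axis = (-0.7104, -0.5488, -0.4406), θ = 2π/3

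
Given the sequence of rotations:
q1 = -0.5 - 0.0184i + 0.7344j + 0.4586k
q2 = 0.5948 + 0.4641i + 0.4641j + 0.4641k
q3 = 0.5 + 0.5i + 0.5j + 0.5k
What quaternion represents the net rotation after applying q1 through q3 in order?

q2 · q1 = -0.8425 - 0.371i - 0.0166j + 0.3901k
q3 · q2 · q1 = -0.4225 - 0.4034i - 0.8101j - 0.049k
-0.4225 - 0.4034i - 0.8101j - 0.049k


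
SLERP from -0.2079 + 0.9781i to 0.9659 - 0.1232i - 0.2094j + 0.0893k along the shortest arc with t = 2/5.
-0.6358 + 0.7633i + 0.1055j - 0.045k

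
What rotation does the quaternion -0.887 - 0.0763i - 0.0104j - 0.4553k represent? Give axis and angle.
axis = (-0.1652, -0.0225, -0.986), θ = 305°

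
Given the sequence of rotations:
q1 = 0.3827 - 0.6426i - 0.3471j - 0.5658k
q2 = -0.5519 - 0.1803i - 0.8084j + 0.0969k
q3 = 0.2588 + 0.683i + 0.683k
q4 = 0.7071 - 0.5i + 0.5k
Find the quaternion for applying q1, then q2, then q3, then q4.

q2 · q1 = -0.5528 + 0.7767i - 0.2821j - 0.1075k
q3 · q2 · q1 = -0.6001 + 0.0161i + 0.5309j - 0.5981k
q4 · q3 · q2 · q1 = -0.1172 + 0.046i + 0.0844j - 0.9884k
-0.1172 + 0.046i + 0.0844j - 0.9884k


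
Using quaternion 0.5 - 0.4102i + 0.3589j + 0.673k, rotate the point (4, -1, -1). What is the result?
(0.507, 0.863, -4.123)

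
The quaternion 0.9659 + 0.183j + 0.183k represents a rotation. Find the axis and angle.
axis = (0, √2/2, √2/2), θ = π/6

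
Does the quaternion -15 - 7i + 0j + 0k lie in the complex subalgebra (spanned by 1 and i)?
Yes. The quaternion -15 - 7i has j- and k-coefficients y = z = 0, so it lies in the complex subalgebra spanned by 1 and i.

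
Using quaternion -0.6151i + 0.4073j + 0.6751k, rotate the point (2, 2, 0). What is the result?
(-1.489, -2.339, -0.561)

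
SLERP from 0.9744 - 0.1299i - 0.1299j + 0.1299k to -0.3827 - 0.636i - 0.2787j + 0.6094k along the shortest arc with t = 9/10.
0.5071 + 0.5958i + 0.2508j - 0.5701k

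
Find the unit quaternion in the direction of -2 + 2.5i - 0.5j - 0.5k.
-0.61 + 0.7625i - 0.1525j - 0.1525k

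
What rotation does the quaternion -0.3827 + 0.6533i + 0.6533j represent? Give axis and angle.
axis = (√2/2, √2/2, 0), θ = 5π/4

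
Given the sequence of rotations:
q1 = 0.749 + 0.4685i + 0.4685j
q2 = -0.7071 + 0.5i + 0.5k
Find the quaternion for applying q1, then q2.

q2 · q1 = -0.7639 - 0.191i - 0.097j + 0.6088k
-0.7639 - 0.191i - 0.097j + 0.6088k


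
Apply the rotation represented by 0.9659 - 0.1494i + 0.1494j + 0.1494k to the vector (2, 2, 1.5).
(1.521, 2.809, 0.212)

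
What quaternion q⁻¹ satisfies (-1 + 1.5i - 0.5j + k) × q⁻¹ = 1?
-0.2222 - 0.3333i + 0.1111j - 0.2222k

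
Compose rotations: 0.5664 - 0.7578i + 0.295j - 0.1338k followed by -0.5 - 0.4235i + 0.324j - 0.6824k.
-0.791 + 0.297i + 0.4965j - 0.199k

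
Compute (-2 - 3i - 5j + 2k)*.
-2 + 3i + 5j - 2k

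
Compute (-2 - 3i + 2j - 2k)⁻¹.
-0.0952 + 0.1429i - 0.0952j + 0.0952k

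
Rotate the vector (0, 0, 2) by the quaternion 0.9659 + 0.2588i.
(0, -1, 1.732)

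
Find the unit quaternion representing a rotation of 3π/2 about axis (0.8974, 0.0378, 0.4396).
-0.7071 + 0.6346i + 0.0267j + 0.3108k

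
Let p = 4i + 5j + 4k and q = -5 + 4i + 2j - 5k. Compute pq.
-6 - 53i + 11j - 32k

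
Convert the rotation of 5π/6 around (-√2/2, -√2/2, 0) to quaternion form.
0.2588 - 0.683i - 0.683j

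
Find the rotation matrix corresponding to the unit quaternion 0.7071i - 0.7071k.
[[0, 0, -1], [0, -1, 0], [-1, 0, 0]]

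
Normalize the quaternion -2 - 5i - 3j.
-0.3244 - 0.8111i - 0.4867j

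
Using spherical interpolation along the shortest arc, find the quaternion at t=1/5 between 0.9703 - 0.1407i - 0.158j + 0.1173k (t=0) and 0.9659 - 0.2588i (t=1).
0.9735 - 0.1651i - 0.1268j + 0.0941k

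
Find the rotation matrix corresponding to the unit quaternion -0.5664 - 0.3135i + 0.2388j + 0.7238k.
[[-0.1618, 0.6702, -0.7243], [-0.9696, -0.2443, -0.0094], [-0.1833, 0.7008, 0.6894]]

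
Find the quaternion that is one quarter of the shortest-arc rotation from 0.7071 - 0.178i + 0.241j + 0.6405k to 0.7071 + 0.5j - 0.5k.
0.8334 - 0.1517i + 0.3686j + 0.3828k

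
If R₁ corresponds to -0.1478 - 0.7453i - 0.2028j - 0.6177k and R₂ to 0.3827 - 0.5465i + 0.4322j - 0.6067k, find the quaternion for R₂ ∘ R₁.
-0.751 - 0.5945i - 0.0269j + 0.2862k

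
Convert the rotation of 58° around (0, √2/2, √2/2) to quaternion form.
0.8746 + 0.3428j + 0.3428k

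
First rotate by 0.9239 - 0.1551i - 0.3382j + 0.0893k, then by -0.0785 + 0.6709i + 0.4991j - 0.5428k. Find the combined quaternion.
0.2488 + 0.493i + 0.5119j - 0.658k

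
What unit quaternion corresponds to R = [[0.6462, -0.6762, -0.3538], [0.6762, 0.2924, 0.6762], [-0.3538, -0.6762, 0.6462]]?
0.8039 - 0.4206i + 0.4206k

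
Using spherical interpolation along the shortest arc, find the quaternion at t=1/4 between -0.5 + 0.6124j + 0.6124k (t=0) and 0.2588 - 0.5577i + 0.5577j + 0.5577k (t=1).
-0.3283 - 0.1631i + 0.6579j + 0.6579k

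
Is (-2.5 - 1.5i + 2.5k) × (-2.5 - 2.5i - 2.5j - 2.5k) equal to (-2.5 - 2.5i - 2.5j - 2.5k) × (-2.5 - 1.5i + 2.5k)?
No: pq = 8.75 + 16.25i - 3.75j + 3.75k ≠ 8.75 + 3.75i + 16.25j - 3.75k = qp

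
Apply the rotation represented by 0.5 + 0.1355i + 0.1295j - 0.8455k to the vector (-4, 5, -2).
(6.455, 1.618, -0.842)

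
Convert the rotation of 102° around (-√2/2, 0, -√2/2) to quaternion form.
0.6293 - 0.5495i - 0.5495k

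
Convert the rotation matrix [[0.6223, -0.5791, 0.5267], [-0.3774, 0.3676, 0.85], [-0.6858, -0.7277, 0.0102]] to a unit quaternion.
0.7071 - 0.5578i + 0.4287j + 0.0713k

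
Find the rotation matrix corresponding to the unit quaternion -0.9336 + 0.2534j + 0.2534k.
[[0.7432, 0.4731, -0.4731], [-0.4731, 0.8716, 0.1284], [0.4731, 0.1284, 0.8716]]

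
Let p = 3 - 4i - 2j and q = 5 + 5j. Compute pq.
25 - 20i + 5j - 20k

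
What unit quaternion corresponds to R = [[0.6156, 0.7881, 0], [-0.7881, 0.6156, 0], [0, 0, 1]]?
0.8988 - 0.4384k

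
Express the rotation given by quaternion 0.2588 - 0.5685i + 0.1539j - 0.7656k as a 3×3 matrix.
[[-0.2197, 0.2213, 0.9501], [-0.5713, -0.8187, 0.0586], [0.7908, -0.5299, 0.3062]]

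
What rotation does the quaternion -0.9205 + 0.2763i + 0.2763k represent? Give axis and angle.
axis = (√2/2, 0, √2/2), θ = 314°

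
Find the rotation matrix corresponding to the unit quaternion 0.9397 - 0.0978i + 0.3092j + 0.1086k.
[[0.7852, -0.2646, 0.5599], [0.1436, 0.9573, 0.251], [-0.6024, -0.1166, 0.7897]]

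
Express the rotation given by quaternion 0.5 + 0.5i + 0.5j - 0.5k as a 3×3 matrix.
[[0, 1, 0], [0, 0, -1], [-1, 0, 0]]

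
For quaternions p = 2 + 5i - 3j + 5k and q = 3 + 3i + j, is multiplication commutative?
No: pq = -6 + 16i + 8j + 29k ≠ -6 + 26i - 22j + k = qp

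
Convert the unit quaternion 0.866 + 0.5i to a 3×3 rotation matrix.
[[1, 0, 0], [0, 0.5, -0.866], [0, 0.866, 0.5]]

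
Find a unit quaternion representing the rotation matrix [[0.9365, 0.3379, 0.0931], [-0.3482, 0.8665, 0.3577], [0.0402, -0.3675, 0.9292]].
0.9659 - 0.1877i + 0.0137j - 0.1776k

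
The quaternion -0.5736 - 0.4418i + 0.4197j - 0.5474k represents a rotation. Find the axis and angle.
axis = (-0.5393, 0.5124, -0.6683), θ = 250°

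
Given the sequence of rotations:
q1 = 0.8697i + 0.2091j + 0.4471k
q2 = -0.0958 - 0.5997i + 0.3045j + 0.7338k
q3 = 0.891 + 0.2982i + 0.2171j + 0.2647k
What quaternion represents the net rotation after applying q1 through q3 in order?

q2 · q1 = 0.1298 - 0.1006i + 0.8863j - 0.4331k
q3 · q2 · q1 = 0.0679 - 0.3796i + 0.9204j - 0.0654k
0.0679 - 0.3796i + 0.9204j - 0.0654k


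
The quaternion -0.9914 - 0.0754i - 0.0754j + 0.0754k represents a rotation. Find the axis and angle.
axis = (-√3/3, -√3/3, √3/3), θ = 345°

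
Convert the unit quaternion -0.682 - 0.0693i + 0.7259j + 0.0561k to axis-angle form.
axis = (-0.0948, 0.9925, 0.0767), θ = 266°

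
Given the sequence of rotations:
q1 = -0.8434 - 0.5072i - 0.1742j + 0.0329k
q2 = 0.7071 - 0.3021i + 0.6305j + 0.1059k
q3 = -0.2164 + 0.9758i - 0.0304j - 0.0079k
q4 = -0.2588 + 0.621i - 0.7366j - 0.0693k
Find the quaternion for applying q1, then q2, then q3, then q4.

q2 · q1 = -0.6432 - 0.0647i - 0.6987j + 0.3064k
q3 · q2 · q1 = 0.1835 - 0.6285i - 0.1277j - 0.745k
q4 · q3 · q2 · q1 = 0.1971 + 0.8165i + 0.4041j - 0.3622k
0.1971 + 0.8165i + 0.4041j - 0.3622k


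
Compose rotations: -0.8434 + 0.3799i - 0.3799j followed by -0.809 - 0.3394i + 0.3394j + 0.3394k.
0.9402 + 0.1078i + 0.15j - 0.2862k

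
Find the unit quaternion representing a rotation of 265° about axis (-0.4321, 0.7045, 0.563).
-0.6756 - 0.3186i + 0.5194j + 0.4151k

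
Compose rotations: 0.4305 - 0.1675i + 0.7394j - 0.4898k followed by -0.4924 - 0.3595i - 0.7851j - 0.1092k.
0.2548 + 0.393i - 0.8599j - 0.2032k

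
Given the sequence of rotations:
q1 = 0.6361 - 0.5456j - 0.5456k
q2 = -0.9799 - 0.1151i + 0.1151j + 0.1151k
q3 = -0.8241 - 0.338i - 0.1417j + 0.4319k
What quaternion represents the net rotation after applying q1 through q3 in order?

q2 · q1 = -0.4977 - 0.0732i + 0.545j + 0.6706k
q3 · q2 · q1 = 0.173 - 0.1019i - 0.1836j - 0.9622k
0.173 - 0.1019i - 0.1836j - 0.9622k


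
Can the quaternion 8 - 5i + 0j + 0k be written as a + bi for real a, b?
Yes. The quaternion 8 - 5i has j- and k-coefficients y = z = 0, so it lies in the complex subalgebra spanned by 1 and i.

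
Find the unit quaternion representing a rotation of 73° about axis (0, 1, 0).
0.8039 + 0.5948j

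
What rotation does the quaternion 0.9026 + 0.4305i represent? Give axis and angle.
axis = (1, 0, 0), θ = 51°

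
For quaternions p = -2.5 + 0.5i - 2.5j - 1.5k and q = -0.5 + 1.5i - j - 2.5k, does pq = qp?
No: pq = -5.75 + 0.75i + 2.75j + 10.25k ≠ -5.75 - 8.75i + 4.75j + 3.75k = qp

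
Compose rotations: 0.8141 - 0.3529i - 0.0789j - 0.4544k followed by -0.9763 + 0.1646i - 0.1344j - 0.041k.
-0.766 + 0.5364i + 0.0569j + 0.3498k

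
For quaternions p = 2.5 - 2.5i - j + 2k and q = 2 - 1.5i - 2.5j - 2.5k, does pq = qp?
No: pq = 3.75 - 1.25i - 17.5j + 2.5k ≠ 3.75 - 16.25i + j - 7k = qp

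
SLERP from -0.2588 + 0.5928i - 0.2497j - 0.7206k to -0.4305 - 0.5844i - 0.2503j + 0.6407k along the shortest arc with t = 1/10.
-0.1899 + 0.6143i - 0.2021j - 0.7388k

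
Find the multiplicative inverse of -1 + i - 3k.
-0.0909 - 0.0909i + 0.2727k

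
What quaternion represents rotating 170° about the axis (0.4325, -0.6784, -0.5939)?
0.0872 + 0.4309i - 0.6758j - 0.5916k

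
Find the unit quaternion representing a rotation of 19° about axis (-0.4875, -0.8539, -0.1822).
0.9863 - 0.0805i - 0.1409j - 0.0301k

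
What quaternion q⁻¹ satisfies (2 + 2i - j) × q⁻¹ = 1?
0.2222 - 0.2222i + 0.1111j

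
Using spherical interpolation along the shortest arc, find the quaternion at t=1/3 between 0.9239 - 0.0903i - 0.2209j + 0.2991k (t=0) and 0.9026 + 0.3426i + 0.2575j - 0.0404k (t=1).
0.9768 + 0.0608i - 0.0619j + 0.1956k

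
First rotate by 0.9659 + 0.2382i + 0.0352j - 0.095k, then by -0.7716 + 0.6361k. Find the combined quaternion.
-0.6849 - 0.2062i + 0.1244j + 0.6877k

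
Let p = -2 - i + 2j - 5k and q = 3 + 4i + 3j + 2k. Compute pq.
2 + 8i - 18j - 30k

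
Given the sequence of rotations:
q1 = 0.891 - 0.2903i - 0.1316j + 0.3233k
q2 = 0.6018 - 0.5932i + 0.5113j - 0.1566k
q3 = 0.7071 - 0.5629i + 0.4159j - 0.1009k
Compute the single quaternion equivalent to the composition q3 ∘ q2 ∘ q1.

q2 · q1 = 0.4819 - 0.5585i + 0.6136j + 0.2815k
q3 · q2 · q1 = -0.2004 - 0.4872i + 0.8491j + 0.0373k
-0.2004 - 0.4872i + 0.8491j + 0.0373k


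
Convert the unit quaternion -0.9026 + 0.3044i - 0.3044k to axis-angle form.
axis = (√2/2, 0, -√2/2), θ = 309°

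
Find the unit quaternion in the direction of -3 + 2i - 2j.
-0.7276 + 0.4851i - 0.4851j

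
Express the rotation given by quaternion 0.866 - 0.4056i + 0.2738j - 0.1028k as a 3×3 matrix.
[[0.8289, -0.0441, 0.5576], [-0.4002, 0.6498, 0.6462], [-0.3908, -0.7588, 0.521]]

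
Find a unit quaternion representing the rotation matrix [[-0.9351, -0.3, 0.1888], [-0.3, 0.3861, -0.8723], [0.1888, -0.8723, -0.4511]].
-0.1802i + 0.8325j - 0.5239k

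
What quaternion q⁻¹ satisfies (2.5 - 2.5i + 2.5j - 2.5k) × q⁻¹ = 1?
0.1 + 0.1i - 0.1j + 0.1k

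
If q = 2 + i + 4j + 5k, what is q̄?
2 - i - 4j - 5k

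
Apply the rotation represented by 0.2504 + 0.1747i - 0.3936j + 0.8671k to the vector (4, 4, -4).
(-5.965, 2.008, -2.897)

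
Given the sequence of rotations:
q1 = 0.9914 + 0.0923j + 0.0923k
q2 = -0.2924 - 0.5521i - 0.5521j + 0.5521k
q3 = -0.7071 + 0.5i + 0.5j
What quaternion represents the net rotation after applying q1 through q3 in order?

q2 · q1 = -0.2899 - 0.6493i - 0.5234j + 0.4694k
q3 · q2 · q1 = 0.7913 + 0.5489i - 0.0096j - 0.269k
0.7913 + 0.5489i - 0.0096j - 0.269k


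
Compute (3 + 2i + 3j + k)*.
3 - 2i - 3j - k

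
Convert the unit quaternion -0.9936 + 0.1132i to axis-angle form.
axis = (1, 0, 0), θ = 347°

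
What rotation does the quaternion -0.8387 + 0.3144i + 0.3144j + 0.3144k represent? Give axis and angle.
axis = (√3/3, √3/3, √3/3), θ = 294°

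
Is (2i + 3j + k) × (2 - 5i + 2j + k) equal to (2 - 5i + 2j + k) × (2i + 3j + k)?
No: pq = 3 + 5i - j + 21k ≠ 3 + 3i + 13j - 17k = qp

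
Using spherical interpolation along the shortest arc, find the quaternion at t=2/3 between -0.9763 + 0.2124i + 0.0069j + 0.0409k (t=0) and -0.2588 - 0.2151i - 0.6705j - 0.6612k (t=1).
-0.6552 - 0.0784i - 0.5427j - 0.5196k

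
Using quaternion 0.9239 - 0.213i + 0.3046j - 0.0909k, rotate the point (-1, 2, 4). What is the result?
(1.685, 3.436, 2.521)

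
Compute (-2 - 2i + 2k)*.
-2 + 2i - 2k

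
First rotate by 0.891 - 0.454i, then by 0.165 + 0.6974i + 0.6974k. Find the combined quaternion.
0.4636 + 0.5465i - 0.3166j + 0.6214k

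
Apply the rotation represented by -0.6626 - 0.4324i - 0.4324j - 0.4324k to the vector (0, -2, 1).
(1.345, -0.703, -1.642)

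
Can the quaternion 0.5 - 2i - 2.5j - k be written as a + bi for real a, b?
No. The quaternion 0.5 - 2i - 2.5j - k has j-coefficient y = -2.5 and k-coefficient z = -1, not both zero, so it does not lie in the complex subalgebra spanned by 1 and i.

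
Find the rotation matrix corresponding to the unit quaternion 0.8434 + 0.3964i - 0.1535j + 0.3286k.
[[0.7369, -0.676, 0.0016], [0.4326, 0.4698, -0.7695], [0.5194, 0.5678, 0.6386]]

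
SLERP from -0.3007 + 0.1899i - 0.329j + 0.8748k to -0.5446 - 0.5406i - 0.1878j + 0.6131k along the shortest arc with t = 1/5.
-0.3744 + 0.0372i - 0.3177j + 0.8704k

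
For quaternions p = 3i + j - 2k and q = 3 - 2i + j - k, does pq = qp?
No: pq = 3 + 10i + 10j - k ≠ 3 + 8i - 4j - 11k = qp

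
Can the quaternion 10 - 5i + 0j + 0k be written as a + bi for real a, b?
Yes. The quaternion 10 - 5i has j- and k-coefficients y = z = 0, so it lies in the complex subalgebra spanned by 1 and i.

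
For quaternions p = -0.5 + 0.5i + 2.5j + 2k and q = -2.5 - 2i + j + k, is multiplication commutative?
No: pq = -2.25 + 0.25i - 11.25j ≠ -2.25 - 0.75i - 2.25j - 11k = qp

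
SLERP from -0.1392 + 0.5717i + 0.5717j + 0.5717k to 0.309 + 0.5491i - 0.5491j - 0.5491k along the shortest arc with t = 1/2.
-0.2721 + 0.0137i + 0.6804j + 0.6804k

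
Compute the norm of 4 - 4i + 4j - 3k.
√57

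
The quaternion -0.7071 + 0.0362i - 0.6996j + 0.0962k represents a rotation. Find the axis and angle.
axis = (0.0512, -0.9894, 0.136), θ = 3π/2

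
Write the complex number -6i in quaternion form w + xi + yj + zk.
0 - 6i + 0j + 0k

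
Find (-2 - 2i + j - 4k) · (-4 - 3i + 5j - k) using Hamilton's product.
-7 + 33i - 4j + 11k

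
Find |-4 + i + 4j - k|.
√34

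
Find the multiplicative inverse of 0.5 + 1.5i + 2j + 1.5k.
0.0571 - 0.1714i - 0.2286j - 0.1714k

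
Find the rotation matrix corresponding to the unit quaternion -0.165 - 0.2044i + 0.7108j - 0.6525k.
[[-0.862, -0.5059, 0.0322], [-0.0753, 0.0649, -0.995], [0.5013, -0.8601, -0.094]]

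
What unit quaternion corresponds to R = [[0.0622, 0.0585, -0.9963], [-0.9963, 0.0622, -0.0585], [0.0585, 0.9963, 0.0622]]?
0.5447 + 0.4842i - 0.4842j - 0.4842k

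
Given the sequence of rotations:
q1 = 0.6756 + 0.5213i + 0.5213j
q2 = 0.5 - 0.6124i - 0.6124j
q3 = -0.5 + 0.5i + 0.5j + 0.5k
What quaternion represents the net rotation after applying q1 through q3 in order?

q2 · q1 = 0.9763 - 0.1531i - 0.1531j
q3 · q2 · q1 = -0.3351 + 0.6412i + 0.4881j + 0.4881k
-0.3351 + 0.6412i + 0.4881j + 0.4881k


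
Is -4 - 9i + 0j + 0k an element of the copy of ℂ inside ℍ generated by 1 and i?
Yes. The quaternion -4 - 9i has j- and k-coefficients y = z = 0, so it lies in the complex subalgebra spanned by 1 and i.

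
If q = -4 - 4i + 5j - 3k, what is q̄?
-4 + 4i - 5j + 3k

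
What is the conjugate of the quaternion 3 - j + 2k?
3 + j - 2k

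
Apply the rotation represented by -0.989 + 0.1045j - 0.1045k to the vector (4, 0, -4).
(4.652, 0.914, -3.086)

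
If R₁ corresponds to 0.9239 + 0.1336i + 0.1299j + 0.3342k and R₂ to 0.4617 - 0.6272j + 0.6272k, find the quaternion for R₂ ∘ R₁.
0.2984 - 0.2294i - 0.4357j + 0.8176k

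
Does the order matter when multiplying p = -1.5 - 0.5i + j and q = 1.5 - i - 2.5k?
Yes: pq = -2.75 - 1.75i + 0.25j + 4.75k ≠ -2.75 + 3.25i + 2.75j + 2.75k = qp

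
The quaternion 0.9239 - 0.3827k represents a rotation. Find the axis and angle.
axis = (0, 0, -1), θ = π/4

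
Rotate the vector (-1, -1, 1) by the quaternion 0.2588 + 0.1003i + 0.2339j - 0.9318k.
(0.251, 0.704, 1.562)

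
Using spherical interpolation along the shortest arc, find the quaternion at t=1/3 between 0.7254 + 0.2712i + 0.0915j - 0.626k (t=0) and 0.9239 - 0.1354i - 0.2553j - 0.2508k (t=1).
0.8377 + 0.1408i - 0.0277j - 0.5269k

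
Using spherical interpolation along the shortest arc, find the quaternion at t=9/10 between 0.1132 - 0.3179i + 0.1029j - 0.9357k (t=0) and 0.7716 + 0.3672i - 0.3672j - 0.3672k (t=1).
0.7518 + 0.308i - 0.3368j - 0.4759k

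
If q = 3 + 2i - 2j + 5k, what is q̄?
3 - 2i + 2j - 5k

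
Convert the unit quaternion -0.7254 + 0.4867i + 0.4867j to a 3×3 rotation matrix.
[[0.5262, 0.4738, -0.7061], [0.4738, 0.5262, 0.7061], [0.7061, -0.7061, 0.0525]]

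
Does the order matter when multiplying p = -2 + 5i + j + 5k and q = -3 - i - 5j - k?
Yes: pq = 21 + 11i + 7j - 37k ≠ 21 - 37i + 7j + 11k = qp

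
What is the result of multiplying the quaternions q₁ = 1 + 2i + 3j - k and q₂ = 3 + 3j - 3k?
-9 + 18j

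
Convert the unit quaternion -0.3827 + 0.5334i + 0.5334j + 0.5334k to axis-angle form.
axis = (√3/3, √3/3, √3/3), θ = 5π/4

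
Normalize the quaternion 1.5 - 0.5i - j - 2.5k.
0.4804 - 0.1601i - 0.3203j - 0.8006k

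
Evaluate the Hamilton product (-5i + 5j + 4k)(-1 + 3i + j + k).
6 + 6i + 12j - 24k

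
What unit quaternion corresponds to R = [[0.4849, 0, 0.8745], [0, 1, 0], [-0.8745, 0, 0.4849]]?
0.8617 + 0.5075j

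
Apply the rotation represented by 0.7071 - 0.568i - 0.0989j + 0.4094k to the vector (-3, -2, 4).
(-3.422, 0.776, 4.085)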